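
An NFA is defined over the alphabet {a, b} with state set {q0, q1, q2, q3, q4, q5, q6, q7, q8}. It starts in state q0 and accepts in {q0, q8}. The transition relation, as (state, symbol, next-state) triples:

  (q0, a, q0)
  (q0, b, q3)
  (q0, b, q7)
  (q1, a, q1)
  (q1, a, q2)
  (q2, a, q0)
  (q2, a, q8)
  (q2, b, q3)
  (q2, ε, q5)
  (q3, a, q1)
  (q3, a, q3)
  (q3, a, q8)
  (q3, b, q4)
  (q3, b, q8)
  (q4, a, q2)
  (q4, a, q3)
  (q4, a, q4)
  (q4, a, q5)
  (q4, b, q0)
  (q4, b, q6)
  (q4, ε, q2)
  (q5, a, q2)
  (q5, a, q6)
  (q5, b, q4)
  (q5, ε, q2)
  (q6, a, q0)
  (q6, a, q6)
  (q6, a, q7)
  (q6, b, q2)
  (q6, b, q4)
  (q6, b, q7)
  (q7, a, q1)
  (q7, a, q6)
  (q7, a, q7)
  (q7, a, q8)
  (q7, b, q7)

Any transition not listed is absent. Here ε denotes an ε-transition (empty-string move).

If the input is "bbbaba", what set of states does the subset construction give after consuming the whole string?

Start in {q0}.
Read 'b': q0→{q3, q7}; now {q3, q7}.
Read 'b': q3→{q4, q8}, q7→{q7}; union {q4, q7, q8}; ε-closure = {q2, q4, q5, q7, q8}.
Read 'b': q2→{q3}, q4→{q0, q6}, q5→{q4}, q7→{q7}, q8→∅; union {q0, q3, q4, q6, q7}; ε-closure = {q0, q2, q3, q4, q5, q6, q7}.
Read 'a': q0→{q0}, q2→{q0, q8}, q3→{q1, q3, q8}, q4→{q2, q3, q4, q5}, q5→{q2, q6}, q6→{q0, q6, q7}, q7→{q1, q6, q7, q8}; now {q0, q1, q2, q3, q4, q5, q6, q7, q8}.
Read 'b': q0→{q3, q7}, q1→∅, q2→{q3}, q3→{q4, q8}, q4→{q0, q6}, q5→{q4}, q6→{q2, q4, q7}, q7→{q7}, q8→∅; union {q0, q2, q3, q4, q6, q7, q8}; ε-closure = {q0, q2, q3, q4, q5, q6, q7, q8}.
Read 'a': q0→{q0}, q2→{q0, q8}, q3→{q1, q3, q8}, q4→{q2, q3, q4, q5}, q5→{q2, q6}, q6→{q0, q6, q7}, q7→{q1, q6, q7, q8}, q8→∅; now {q0, q1, q2, q3, q4, q5, q6, q7, q8}.

{q0, q1, q2, q3, q4, q5, q6, q7, q8}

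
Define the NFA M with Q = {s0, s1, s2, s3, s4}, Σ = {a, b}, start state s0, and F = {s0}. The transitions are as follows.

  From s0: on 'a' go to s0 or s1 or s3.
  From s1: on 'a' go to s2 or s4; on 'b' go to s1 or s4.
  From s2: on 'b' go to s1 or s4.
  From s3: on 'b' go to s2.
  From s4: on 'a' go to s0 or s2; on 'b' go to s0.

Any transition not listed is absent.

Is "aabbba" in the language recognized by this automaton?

Start in {s0}.
Read 'a': {s0} → {s0, s1, s3}.
Read 'a': {s0, s1, s3} → {s0, s1, s2, s3, s4}.
Read 'b': {s0, s1, s2, s3, s4} → {s0, s1, s2, s4}.
Read 'b': {s0, s1, s2, s4} → {s0, s1, s4}.
Read 'b': {s0, s1, s4} → {s0, s1, s4}.
Read 'a': {s0, s1, s4} → {s0, s1, s2, s3, s4}.
The final set {s0, s1, s2, s3, s4} contains the accepting state s0.

Yes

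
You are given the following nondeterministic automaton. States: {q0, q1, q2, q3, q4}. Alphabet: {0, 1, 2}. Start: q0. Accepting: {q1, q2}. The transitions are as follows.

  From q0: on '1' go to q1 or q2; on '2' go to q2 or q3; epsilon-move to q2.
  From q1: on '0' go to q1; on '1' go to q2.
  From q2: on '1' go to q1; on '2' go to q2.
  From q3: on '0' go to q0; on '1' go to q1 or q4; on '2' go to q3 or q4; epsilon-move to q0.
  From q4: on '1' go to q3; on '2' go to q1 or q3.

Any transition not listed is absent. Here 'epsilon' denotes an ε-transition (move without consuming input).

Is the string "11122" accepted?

Start: ε-closure({q0}) = {q0, q2}.
Read '1': {q0, q2} → {q1, q2}.
Read '1': {q1, q2} → {q1, q2}.
Read '1': {q1, q2} → {q1, q2}.
Read '2': {q1, q2} → {q2}.
Read '2': {q2} → {q2}.
The final set {q2} contains the accepting state q2.

Yes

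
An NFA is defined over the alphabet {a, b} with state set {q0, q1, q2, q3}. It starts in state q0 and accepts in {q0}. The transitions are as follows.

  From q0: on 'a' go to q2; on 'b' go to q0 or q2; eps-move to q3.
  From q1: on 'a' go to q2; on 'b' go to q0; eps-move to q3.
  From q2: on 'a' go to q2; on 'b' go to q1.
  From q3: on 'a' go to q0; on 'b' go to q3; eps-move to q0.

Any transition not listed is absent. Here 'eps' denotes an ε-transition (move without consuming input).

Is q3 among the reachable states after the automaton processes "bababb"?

Yes

Start: ε-closure({q0}) = {q0, q3}.
Read 'b': q0→{q0, q2}, q3→{q3}; now {q0, q2, q3}.
Read 'a': q0→{q2}, q2→{q2}, q3→{q0}; union {q0, q2}; ε-closure = {q0, q2, q3}.
Read 'b': q0→{q0, q2}, q2→{q1}, q3→{q3}; now {q0, q1, q2, q3}.
Read 'a': q0→{q2}, q1→{q2}, q2→{q2}, q3→{q0}; union {q0, q2}; ε-closure = {q0, q2, q3}.
Read 'b': q0→{q0, q2}, q2→{q1}, q3→{q3}; now {q0, q1, q2, q3}.
Read 'b': q0→{q0, q2}, q1→{q0}, q2→{q1}, q3→{q3}; now {q0, q1, q2, q3}.
State q3 is in {q0, q1, q2, q3}.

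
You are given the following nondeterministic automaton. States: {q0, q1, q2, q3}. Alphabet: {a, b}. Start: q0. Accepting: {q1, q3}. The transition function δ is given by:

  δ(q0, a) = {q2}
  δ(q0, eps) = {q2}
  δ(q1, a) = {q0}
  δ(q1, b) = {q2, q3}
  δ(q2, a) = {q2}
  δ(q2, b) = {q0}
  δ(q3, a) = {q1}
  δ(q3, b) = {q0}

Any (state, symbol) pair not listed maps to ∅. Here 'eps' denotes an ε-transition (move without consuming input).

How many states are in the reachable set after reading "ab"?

Start: ε-closure({q0}) = {q0, q2}.
Read 'a': {q0, q2} → {q2}.
Read 'b': {q2} → {q0, q2}.
That set has 2 states.

2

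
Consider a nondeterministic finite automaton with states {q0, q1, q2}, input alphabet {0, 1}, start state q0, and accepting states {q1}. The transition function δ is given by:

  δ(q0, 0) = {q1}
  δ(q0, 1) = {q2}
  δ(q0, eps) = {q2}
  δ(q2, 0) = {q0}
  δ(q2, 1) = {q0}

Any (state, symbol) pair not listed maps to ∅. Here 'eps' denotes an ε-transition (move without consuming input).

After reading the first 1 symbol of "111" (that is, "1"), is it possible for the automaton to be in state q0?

Yes

Start: ε-closure({q0}) = {q0, q2}.
Read '1': q0→{q2}, q2→{q0}; now {q0, q2}.
State q0 is in {q0, q2}.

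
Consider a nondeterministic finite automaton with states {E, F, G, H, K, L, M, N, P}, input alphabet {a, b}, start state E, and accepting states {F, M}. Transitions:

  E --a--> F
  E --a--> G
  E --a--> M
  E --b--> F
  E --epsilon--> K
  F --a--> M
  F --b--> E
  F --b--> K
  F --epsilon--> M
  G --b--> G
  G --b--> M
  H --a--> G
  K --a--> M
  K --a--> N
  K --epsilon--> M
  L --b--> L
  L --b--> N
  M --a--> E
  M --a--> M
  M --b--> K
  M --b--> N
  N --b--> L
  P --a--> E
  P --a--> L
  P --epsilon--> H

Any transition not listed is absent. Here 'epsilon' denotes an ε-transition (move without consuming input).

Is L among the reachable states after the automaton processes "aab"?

Start: ε-closure({E}) = {E, K, M}.
Read 'a': E→{F, G, M}, K→{M, N}, M→{E, M}; union {E, F, G, M, N}; ε-closure = {E, F, G, K, M, N}.
Read 'a': E→{F, G, M}, F→{M}, G→∅, K→{M, N}, M→{E, M}, N→∅; union {E, F, G, M, N}; ε-closure = {E, F, G, K, M, N}.
Read 'b': E→{F}, F→{E, K}, G→{G, M}, K→∅, M→{K, N}, N→{L}; now {E, F, G, K, L, M, N}.
State L is in {E, F, G, K, L, M, N}.

Yes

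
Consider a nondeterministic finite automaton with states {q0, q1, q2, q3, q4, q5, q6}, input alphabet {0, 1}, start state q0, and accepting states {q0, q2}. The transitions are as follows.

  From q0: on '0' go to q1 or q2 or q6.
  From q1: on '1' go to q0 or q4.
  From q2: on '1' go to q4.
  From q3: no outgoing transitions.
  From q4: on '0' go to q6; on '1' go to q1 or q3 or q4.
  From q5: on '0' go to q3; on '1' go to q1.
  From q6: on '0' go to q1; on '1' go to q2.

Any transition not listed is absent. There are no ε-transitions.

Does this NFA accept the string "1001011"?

Start in {q0}.
Read '1': {q0} → ∅.
The set is empty and remains empty for the remaining 6 symbols.
The final set ∅ contains no accepting state.

No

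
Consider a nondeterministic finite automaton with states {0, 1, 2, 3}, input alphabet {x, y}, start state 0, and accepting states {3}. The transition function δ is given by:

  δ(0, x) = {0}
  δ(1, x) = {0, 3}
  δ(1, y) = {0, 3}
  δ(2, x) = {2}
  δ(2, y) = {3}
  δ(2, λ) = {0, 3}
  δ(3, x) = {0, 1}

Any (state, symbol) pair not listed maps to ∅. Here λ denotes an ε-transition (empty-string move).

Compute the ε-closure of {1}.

{1}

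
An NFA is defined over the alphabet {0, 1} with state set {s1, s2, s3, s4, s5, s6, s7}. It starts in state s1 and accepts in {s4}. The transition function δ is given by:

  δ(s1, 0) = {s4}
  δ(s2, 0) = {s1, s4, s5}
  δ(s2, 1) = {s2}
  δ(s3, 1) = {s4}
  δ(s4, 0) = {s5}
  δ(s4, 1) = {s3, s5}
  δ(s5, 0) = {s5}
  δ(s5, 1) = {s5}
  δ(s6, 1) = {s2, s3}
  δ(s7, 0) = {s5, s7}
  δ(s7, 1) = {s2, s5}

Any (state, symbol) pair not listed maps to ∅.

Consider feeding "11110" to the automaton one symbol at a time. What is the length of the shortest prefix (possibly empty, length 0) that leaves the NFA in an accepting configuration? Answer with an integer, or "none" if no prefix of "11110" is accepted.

none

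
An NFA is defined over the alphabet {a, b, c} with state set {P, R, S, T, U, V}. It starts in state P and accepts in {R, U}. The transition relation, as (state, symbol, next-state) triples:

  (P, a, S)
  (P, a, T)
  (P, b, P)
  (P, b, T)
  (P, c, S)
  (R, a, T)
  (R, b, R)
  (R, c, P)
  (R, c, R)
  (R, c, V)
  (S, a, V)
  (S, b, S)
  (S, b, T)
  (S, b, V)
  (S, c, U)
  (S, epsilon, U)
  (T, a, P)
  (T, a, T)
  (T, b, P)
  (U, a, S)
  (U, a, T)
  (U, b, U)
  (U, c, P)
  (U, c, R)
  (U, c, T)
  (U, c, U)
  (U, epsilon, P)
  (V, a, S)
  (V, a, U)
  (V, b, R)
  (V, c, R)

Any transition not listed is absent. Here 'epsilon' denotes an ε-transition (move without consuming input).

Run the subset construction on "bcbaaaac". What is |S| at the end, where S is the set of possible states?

5

Start in {P}.
Read 'b': P→{P, T}; now {P, T}.
Read 'c': P→{S}, T→∅; union {S}; ε-closure = {P, S, U}.
Read 'b': P→{P, T}, S→{S, T, V}, U→{U}; now {P, S, T, U, V}.
Read 'a': P→{S, T}, S→{V}, T→{P, T}, U→{S, T}, V→{S, U}; now {P, S, T, U, V}.
Read 'a': P→{S, T}, S→{V}, T→{P, T}, U→{S, T}, V→{S, U}; now {P, S, T, U, V}.
Read 'a': P→{S, T}, S→{V}, T→{P, T}, U→{S, T}, V→{S, U}; now {P, S, T, U, V}.
Read 'a': P→{S, T}, S→{V}, T→{P, T}, U→{S, T}, V→{S, U}; now {P, S, T, U, V}.
Read 'c': P→{S}, S→{U}, T→∅, U→{P, R, T, U}, V→{R}; now {P, R, S, T, U}.
That set has 5 states.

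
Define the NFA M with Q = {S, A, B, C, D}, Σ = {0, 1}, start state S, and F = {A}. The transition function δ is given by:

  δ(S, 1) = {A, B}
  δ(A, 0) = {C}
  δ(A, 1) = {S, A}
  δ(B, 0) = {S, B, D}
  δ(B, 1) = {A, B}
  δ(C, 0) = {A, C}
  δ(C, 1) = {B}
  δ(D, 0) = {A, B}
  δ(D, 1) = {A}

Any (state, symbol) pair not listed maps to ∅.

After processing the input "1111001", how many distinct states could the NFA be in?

3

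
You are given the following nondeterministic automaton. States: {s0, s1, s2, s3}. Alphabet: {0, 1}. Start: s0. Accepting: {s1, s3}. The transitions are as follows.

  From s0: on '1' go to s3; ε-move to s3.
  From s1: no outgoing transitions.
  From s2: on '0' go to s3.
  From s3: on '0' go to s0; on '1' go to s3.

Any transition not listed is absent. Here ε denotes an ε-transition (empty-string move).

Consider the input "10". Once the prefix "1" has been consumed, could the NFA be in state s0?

Start: ε-closure({s0}) = {s0, s3}.
Read '1': s0→{s3}, s3→{s3}; now {s3}.
State s0 is not in {s3}.

No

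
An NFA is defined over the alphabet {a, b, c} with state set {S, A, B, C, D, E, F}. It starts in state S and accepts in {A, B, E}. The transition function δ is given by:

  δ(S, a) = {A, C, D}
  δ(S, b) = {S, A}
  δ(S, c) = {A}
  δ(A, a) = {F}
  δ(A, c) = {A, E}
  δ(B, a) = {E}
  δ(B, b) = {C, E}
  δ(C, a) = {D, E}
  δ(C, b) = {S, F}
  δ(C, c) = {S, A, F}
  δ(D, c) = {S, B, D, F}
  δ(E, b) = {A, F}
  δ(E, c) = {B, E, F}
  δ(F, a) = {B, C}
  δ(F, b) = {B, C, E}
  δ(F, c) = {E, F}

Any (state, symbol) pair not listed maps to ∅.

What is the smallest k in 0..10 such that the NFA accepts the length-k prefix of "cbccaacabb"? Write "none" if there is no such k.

1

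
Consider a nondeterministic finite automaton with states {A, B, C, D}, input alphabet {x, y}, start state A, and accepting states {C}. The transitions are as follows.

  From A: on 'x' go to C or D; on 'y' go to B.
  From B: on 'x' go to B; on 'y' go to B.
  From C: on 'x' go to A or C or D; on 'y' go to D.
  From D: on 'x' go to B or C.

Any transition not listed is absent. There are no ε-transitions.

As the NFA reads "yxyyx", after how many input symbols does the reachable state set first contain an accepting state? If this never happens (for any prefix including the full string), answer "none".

none

Start in {A}.
Read 'y': {A} → {B}.
Read 'x': {B} → {B}.
Read 'y': {B} → {B}.
Read 'y': {B} → {B}.
Read 'x': {B} → {B}.
No reachable set along the way intersects F.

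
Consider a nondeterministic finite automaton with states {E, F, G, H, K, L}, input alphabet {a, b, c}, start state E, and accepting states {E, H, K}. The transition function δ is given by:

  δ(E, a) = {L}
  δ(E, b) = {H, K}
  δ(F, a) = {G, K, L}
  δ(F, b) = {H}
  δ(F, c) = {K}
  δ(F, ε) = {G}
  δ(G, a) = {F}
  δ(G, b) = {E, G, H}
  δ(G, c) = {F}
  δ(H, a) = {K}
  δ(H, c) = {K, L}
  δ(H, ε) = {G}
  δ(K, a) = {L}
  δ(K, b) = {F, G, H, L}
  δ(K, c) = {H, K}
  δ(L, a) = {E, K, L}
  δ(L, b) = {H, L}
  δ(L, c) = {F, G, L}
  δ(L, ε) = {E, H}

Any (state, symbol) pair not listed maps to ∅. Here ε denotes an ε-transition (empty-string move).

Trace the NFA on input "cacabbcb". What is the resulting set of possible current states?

Start in {E}.
Read 'c': E→∅; now ∅.
The set is empty and remains empty for the remaining 7 symbols.

∅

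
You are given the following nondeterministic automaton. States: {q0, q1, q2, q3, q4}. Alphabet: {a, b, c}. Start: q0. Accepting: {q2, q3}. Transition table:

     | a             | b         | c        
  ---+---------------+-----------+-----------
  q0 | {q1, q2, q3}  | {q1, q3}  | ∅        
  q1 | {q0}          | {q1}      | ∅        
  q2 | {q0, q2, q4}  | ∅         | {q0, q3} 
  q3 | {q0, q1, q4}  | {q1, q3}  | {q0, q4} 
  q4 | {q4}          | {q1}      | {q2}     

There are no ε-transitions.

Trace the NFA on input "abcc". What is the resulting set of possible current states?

{q2}

Start in {q0}.
Read 'a': q0→{q1, q2, q3}; now {q1, q2, q3}.
Read 'b': q1→{q1}, q2→∅, q3→{q1, q3}; now {q1, q3}.
Read 'c': q1→∅, q3→{q0, q4}; now {q0, q4}.
Read 'c': q0→∅, q4→{q2}; now {q2}.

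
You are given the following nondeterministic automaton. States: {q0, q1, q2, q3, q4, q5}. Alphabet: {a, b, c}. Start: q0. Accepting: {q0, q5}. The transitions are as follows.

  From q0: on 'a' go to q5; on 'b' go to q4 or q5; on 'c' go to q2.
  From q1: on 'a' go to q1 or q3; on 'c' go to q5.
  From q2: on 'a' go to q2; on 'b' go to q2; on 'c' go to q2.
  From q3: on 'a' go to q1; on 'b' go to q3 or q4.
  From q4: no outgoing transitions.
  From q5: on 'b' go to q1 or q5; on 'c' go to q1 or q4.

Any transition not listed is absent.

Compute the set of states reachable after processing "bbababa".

∅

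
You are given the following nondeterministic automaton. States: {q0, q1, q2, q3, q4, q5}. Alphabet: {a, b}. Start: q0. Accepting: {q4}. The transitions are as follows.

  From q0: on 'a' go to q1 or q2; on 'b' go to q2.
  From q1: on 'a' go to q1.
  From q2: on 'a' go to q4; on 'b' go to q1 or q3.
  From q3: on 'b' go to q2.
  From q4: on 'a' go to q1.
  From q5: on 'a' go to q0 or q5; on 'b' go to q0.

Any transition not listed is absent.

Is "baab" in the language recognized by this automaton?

No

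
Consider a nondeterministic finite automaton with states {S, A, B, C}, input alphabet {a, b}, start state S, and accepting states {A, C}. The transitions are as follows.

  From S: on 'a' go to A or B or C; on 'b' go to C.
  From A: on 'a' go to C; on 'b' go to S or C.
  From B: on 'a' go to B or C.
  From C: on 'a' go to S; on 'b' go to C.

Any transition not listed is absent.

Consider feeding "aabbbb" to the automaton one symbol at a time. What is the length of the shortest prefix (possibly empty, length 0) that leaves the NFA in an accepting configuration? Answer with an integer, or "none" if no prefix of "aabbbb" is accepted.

1

Start in {S}.
Read 'a': S→{A, B, C}; now {A, B, C}.
None of the earlier sets intersect F, but {A, B, C} does.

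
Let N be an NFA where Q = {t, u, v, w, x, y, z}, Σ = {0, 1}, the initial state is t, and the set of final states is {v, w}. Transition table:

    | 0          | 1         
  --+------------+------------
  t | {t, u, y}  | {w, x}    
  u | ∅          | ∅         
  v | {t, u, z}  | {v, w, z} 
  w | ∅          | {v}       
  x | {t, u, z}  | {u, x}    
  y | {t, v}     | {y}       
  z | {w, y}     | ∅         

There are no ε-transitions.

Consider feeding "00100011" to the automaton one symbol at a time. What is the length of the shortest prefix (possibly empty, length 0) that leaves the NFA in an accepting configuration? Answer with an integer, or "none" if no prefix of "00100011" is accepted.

Start in {t}.
Read '0': t→{t, u, y}; now {t, u, y}.
Read '0': t→{t, u, y}, u→∅, y→{t, v}; now {t, u, v, y}.
None of the earlier sets intersect F, but {t, u, v, y} does.

2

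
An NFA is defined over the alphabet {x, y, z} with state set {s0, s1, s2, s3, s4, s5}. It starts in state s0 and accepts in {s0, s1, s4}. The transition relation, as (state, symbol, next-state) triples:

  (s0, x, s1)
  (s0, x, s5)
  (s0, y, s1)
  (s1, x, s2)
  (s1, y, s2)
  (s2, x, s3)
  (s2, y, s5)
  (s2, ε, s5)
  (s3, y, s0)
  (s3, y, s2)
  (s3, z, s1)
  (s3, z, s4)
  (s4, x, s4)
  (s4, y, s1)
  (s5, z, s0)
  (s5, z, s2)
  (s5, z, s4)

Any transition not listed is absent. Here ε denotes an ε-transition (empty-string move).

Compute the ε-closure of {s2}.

{s2, s5}

Begin with {s2}.
ε-move s2 → s5; add s5.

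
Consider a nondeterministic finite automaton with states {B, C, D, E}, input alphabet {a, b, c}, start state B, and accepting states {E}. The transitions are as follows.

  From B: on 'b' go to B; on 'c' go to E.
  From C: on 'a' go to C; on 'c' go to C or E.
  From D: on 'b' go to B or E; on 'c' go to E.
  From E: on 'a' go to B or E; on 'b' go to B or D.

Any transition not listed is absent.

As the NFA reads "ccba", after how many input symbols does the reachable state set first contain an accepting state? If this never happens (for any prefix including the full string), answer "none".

Start in {B}.
Read 'c': B→{E}; now {E}.
None of the earlier sets intersect F, but {E} does.

1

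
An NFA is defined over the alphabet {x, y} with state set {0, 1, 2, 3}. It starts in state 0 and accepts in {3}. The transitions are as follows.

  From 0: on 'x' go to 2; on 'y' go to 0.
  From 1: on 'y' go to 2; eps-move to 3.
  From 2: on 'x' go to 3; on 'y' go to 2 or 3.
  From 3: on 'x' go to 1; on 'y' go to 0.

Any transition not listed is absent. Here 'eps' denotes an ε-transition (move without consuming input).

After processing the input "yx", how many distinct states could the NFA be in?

1

Start in {0}.
Read 'y': 0→{0}; now {0}.
Read 'x': 0→{2}; now {2}.
That set has 1 state.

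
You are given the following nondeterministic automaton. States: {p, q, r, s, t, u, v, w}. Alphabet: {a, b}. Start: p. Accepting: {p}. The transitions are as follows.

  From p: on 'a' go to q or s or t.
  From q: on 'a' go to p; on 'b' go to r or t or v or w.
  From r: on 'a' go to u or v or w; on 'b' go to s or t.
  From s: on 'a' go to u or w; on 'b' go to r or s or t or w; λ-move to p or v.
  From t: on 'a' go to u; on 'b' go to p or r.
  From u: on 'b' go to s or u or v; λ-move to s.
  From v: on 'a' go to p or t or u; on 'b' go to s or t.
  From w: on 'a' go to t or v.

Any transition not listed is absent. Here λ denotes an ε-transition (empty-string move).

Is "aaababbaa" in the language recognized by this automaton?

Yes

Start in {p}.
Read 'a': p→{q, s, t}; union {q, s, t}; ε-closure = {p, q, s, t, v}.
Read 'a': p→{q, s, t}, q→{p}, s→{u, w}, t→{u}, v→{p, t, u}; union {p, q, s, t, u, w}; ε-closure = {p, q, s, t, u, v, w}.
Read 'a': p→{q, s, t}, q→{p}, s→{u, w}, t→{u}, u→∅, v→{p, t, u}, w→{t, v}; now {p, q, s, t, u, v, w}.
Read 'b': p→∅, q→{r, t, v, w}, s→{r, s, t, w}, t→{p, r}, u→{s, u, v}, v→{s, t}, w→∅; now {p, r, s, t, u, v, w}.
Read 'a': p→{q, s, t}, r→{u, v, w}, s→{u, w}, t→{u}, u→∅, v→{p, t, u}, w→{t, v}; now {p, q, s, t, u, v, w}.
Read 'b': p→∅, q→{r, t, v, w}, s→{r, s, t, w}, t→{p, r}, u→{s, u, v}, v→{s, t}, w→∅; now {p, r, s, t, u, v, w}.
Read 'b': p→∅, r→{s, t}, s→{r, s, t, w}, t→{p, r}, u→{s, u, v}, v→{s, t}, w→∅; now {p, r, s, t, u, v, w}.
Read 'a': p→{q, s, t}, r→{u, v, w}, s→{u, w}, t→{u}, u→∅, v→{p, t, u}, w→{t, v}; now {p, q, s, t, u, v, w}.
Read 'a': p→{q, s, t}, q→{p}, s→{u, w}, t→{u}, u→∅, v→{p, t, u}, w→{t, v}; now {p, q, s, t, u, v, w}.
The final set {p, q, s, t, u, v, w} contains the accepting state p.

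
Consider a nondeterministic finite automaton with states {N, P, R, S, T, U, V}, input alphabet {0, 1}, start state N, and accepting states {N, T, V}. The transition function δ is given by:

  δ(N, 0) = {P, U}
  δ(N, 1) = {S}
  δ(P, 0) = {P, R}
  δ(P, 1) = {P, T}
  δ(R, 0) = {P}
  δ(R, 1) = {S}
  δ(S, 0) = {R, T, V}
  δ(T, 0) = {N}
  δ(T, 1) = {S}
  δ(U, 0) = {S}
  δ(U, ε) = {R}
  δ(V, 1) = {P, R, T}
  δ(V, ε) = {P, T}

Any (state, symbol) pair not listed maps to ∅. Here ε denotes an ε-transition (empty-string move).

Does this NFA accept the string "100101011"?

Yes

Start in {N}.
Read '1': N→{S}; now {S}.
Read '0': S→{R, T, V}; union {R, T, V}; ε-closure = {P, R, T, V}.
Read '0': P→{P, R}, R→{P}, T→{N}, V→∅; now {N, P, R}.
Read '1': N→{S}, P→{P, T}, R→{S}; now {P, S, T}.
Read '0': P→{P, R}, S→{R, T, V}, T→{N}; now {N, P, R, T, V}.
Read '1': N→{S}, P→{P, T}, R→{S}, T→{S}, V→{P, R, T}; now {P, R, S, T}.
Read '0': P→{P, R}, R→{P}, S→{R, T, V}, T→{N}; now {N, P, R, T, V}.
Read '1': N→{S}, P→{P, T}, R→{S}, T→{S}, V→{P, R, T}; now {P, R, S, T}.
Read '1': P→{P, T}, R→{S}, S→∅, T→{S}; now {P, S, T}.
The final set {P, S, T} contains the accepting state T.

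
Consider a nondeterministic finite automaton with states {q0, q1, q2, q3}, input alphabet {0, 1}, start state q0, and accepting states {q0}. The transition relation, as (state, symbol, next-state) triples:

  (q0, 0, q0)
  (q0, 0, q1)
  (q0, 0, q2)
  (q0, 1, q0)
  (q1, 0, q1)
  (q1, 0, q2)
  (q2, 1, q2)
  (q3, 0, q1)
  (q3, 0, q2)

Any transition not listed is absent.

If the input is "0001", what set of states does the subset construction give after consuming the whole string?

Start in {q0}.
Read '0': {q0} → {q0, q1, q2}.
Read '0': {q0, q1, q2} → {q0, q1, q2}.
Read '0': {q0, q1, q2} → {q0, q1, q2}.
Read '1': {q0, q1, q2} → {q0, q2}.

{q0, q2}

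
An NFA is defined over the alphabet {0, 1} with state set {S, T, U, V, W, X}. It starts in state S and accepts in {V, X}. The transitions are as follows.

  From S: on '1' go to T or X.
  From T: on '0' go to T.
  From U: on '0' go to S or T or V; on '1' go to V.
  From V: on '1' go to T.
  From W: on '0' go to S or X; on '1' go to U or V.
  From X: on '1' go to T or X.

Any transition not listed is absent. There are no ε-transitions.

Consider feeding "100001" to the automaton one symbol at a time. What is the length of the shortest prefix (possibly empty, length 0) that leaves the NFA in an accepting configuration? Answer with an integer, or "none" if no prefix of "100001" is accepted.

Start in {S}.
Read '1': S→{T, X}; now {T, X}.
None of the earlier sets intersect F, but {T, X} does.

1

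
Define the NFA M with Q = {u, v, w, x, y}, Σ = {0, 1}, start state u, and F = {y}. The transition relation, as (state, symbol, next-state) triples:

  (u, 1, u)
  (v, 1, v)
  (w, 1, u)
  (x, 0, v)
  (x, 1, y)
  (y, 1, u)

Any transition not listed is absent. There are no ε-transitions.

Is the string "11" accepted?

No

Start in {u}.
Read '1': {u} → {u}.
Read '1': {u} → {u}.
The final set {u} contains no accepting state.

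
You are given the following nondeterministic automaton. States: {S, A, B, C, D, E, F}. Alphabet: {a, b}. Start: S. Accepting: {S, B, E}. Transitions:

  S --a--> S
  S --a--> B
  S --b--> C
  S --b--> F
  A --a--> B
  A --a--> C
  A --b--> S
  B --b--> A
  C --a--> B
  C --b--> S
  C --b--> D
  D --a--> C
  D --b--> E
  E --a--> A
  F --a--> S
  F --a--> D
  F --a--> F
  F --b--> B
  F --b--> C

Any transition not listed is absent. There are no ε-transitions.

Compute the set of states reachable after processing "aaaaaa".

{S, B}

Start in {S}.
Read 'a': {S} → {S, B}.
Read 'a': {S, B} → {S, B}.
Read 'a': {S, B} → {S, B}.
Read 'a': {S, B} → {S, B}.
Read 'a': {S, B} → {S, B}.
Read 'a': {S, B} → {S, B}.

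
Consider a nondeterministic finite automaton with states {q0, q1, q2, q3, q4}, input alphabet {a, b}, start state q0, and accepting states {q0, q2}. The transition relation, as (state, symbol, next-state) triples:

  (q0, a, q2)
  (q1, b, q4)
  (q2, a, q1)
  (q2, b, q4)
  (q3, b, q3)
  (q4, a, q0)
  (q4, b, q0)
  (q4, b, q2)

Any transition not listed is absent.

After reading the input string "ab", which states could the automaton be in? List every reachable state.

{q4}

Start in {q0}.
Read 'a': {q0} → {q2}.
Read 'b': {q2} → {q4}.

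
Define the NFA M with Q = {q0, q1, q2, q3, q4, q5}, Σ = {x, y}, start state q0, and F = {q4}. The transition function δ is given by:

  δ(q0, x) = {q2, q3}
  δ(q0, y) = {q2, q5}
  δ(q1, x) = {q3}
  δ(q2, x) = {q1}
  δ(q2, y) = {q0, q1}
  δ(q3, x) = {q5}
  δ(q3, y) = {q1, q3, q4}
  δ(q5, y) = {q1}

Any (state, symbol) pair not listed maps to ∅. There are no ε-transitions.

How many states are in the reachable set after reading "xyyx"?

3

Start in {q0}.
Read 'x': q0→{q2, q3}; now {q2, q3}.
Read 'y': q2→{q0, q1}, q3→{q1, q3, q4}; now {q0, q1, q3, q4}.
Read 'y': q0→{q2, q5}, q1→∅, q3→{q1, q3, q4}, q4→∅; now {q1, q2, q3, q4, q5}.
Read 'x': q1→{q3}, q2→{q1}, q3→{q5}, q4→∅, q5→∅; now {q1, q3, q5}.
That set has 3 states.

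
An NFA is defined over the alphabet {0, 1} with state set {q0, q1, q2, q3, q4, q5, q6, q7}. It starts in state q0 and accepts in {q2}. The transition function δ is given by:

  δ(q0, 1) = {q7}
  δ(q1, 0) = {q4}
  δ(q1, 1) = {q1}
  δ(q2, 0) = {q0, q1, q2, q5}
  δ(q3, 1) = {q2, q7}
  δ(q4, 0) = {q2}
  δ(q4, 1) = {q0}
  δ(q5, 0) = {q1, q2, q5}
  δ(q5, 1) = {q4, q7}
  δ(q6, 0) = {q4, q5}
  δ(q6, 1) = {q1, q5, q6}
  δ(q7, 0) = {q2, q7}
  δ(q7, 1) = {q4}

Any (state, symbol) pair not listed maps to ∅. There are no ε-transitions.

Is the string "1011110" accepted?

Yes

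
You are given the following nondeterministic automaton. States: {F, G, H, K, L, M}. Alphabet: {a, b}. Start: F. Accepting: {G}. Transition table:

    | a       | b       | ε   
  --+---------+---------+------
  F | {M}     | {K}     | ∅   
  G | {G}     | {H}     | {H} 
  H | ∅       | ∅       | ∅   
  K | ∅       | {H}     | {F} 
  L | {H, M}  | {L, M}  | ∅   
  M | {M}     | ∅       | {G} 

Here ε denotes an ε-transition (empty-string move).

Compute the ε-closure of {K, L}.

{F, K, L}

Begin with {K, L}.
ε-move K → F; add F.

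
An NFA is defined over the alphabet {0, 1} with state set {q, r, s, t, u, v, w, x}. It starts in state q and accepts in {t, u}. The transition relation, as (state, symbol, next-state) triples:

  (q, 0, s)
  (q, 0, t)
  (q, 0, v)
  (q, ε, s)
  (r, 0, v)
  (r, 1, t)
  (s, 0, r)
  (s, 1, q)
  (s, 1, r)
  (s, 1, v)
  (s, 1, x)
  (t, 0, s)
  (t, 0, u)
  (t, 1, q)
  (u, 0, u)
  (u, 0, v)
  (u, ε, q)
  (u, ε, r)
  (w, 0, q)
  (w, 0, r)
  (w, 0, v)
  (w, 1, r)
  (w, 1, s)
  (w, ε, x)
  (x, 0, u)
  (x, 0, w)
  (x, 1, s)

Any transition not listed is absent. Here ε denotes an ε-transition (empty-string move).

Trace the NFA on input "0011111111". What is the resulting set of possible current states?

Start: ε-closure({q}) = {q, s}.
Read '0': {q, s} → {r, s, t, v}.
Read '0': {r, s, t, v} → {q, r, s, u, v}.
Read '1': {q, r, s, u, v} → {q, r, s, t, v, x}.
Read '1': {q, r, s, t, v, x} → {q, r, s, t, v, x}.
Read '1': {q, r, s, t, v, x} → {q, r, s, t, v, x}.
Read '1': {q, r, s, t, v, x} → {q, r, s, t, v, x}.
Read '1': {q, r, s, t, v, x} → {q, r, s, t, v, x}.
Read '1': {q, r, s, t, v, x} → {q, r, s, t, v, x}.
Read '1': {q, r, s, t, v, x} → {q, r, s, t, v, x}.
Read '1': {q, r, s, t, v, x} → {q, r, s, t, v, x}.

{q, r, s, t, v, x}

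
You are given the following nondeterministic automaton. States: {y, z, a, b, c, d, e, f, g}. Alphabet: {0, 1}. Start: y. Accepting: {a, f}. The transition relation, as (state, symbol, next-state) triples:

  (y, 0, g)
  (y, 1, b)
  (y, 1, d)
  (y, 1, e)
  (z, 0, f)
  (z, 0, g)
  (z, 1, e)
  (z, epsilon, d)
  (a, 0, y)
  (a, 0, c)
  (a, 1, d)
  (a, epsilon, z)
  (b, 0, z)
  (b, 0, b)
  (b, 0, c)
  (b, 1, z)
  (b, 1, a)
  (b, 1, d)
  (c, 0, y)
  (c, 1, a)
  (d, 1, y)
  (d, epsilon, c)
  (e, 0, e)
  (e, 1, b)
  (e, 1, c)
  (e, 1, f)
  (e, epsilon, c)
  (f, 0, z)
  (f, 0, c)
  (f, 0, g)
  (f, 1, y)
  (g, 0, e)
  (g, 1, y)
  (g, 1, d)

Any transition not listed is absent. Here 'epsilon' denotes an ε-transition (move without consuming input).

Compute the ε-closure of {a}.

{z, a, c, d}

Begin with {a}.
ε-move a → z; add z.
ε-move z → d; add d.
ε-move d → c; add c.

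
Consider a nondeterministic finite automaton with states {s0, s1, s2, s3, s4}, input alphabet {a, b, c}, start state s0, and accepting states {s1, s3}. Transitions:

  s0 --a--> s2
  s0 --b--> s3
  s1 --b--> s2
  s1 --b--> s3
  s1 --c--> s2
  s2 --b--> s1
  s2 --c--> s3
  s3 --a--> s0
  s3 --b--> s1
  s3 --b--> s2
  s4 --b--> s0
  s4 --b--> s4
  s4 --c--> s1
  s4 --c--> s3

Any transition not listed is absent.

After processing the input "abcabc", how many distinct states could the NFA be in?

0

Start in {s0}.
Read 'a': {s0} → {s2}.
Read 'b': {s2} → {s1}.
Read 'c': {s1} → {s2}.
Read 'a': {s2} → ∅.
The set is empty and remains empty for the remaining 2 symbols.
That set has 0 states.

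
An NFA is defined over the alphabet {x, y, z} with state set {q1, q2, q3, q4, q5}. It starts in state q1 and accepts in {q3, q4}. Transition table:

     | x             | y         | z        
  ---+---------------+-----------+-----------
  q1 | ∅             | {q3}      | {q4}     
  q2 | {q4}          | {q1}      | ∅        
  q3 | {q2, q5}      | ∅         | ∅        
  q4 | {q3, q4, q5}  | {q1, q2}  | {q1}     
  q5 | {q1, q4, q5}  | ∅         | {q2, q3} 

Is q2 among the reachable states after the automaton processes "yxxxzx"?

Yes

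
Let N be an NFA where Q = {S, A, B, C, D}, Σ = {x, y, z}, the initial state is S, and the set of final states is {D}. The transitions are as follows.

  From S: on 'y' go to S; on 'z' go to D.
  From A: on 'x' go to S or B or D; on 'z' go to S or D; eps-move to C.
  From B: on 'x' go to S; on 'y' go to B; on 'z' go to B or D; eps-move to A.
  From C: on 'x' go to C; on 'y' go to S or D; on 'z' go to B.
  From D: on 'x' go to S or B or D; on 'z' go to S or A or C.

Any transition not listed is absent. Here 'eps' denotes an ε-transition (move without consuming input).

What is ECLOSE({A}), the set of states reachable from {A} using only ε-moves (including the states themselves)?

{A, C}

Begin with {A}.
ε-move A → C; add C.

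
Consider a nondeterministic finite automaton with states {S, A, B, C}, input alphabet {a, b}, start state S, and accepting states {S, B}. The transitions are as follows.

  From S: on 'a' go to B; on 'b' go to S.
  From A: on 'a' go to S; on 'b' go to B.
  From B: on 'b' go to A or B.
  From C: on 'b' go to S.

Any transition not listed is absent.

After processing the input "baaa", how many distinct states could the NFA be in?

Start in {S}.
Read 'b': S→{S}; now {S}.
Read 'a': S→{B}; now {B}.
Read 'a': B→∅; now ∅.
The set is empty and remains empty for the remaining 1 symbol.
That set has 0 states.

0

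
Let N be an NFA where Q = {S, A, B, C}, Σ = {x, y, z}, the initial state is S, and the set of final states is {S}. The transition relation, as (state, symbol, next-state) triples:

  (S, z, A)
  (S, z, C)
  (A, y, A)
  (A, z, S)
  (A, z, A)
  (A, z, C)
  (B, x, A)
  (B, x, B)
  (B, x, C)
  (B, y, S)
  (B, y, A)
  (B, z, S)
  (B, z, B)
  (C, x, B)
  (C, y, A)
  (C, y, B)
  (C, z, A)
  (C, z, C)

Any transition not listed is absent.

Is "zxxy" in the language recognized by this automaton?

Yes

Start in {S}.
Read 'z': {S} → {A, C}.
Read 'x': {A, C} → {B}.
Read 'x': {B} → {A, B, C}.
Read 'y': {A, B, C} → {S, A, B}.
The final set {S, A, B} contains the accepting state S.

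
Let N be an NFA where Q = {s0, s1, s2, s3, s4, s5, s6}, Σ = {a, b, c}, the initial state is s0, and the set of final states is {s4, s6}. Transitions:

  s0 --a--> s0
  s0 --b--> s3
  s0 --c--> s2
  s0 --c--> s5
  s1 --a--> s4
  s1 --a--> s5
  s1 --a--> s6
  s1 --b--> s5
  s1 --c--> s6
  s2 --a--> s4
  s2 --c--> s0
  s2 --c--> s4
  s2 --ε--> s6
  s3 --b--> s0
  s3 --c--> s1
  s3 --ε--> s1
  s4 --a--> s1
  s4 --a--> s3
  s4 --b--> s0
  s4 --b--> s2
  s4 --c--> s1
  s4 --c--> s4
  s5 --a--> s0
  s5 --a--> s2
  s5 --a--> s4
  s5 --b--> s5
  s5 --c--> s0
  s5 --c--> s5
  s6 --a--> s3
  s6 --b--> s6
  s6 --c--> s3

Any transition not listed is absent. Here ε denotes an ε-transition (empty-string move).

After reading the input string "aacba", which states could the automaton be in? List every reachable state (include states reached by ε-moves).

Start in {s0}.
Read 'a': s0→{s0}; now {s0}.
Read 'a': s0→{s0}; now {s0}.
Read 'c': s0→{s2, s5}; union {s2, s5}; ε-closure = {s2, s5, s6}.
Read 'b': s2→∅, s5→{s5}, s6→{s6}; now {s5, s6}.
Read 'a': s5→{s0, s2, s4}, s6→{s3}; union {s0, s2, s3, s4}; ε-closure = {s0, s1, s2, s3, s4, s6}.

{s0, s1, s2, s3, s4, s6}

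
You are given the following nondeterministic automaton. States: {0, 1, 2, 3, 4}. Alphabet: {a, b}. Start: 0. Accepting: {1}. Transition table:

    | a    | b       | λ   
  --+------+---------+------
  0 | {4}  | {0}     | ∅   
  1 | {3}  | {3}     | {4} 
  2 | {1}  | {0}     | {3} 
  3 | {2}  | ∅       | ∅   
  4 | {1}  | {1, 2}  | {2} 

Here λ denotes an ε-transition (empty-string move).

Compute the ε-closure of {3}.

{3}

Begin with {3}.
No ε-moves leave this set, so the closure equals the set itself.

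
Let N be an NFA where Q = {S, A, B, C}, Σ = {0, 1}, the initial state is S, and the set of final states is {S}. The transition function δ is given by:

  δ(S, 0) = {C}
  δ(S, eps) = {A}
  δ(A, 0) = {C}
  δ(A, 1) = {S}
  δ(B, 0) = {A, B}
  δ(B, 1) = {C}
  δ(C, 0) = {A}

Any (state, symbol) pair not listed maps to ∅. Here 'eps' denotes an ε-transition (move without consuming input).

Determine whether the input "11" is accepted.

Yes

Start: ε-closure({S}) = {S, A}.
Read '1': S→∅, A→{S}; union {S}; ε-closure = {S, A}.
Read '1': S→∅, A→{S}; union {S}; ε-closure = {S, A}.
The final set {S, A} contains the accepting state S.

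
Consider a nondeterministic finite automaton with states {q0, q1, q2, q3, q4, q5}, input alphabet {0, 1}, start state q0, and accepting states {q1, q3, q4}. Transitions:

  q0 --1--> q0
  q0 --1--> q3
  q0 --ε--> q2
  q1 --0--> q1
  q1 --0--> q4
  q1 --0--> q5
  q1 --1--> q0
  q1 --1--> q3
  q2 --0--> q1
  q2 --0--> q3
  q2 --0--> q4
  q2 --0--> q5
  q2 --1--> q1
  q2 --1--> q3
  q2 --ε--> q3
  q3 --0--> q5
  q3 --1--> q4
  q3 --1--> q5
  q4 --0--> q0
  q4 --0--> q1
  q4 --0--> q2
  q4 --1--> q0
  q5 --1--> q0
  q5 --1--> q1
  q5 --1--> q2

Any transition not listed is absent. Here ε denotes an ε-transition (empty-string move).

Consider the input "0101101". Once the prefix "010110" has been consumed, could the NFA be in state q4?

Start: ε-closure({q0}) = {q0, q2, q3}.
Read '0': {q0, q2, q3} → {q1, q3, q4, q5}.
Read '1': {q1, q3, q4, q5} → {q0, q1, q2, q3, q4, q5}.
Read '0': {q0, q1, q2, q3, q4, q5} → {q0, q1, q2, q3, q4, q5}.
Read '1': {q0, q1, q2, q3, q4, q5} → {q0, q1, q2, q3, q4, q5}.
Read '1': {q0, q1, q2, q3, q4, q5} → {q0, q1, q2, q3, q4, q5}.
Read '0': {q0, q1, q2, q3, q4, q5} → {q0, q1, q2, q3, q4, q5}.
State q4 is in {q0, q1, q2, q3, q4, q5}.

Yes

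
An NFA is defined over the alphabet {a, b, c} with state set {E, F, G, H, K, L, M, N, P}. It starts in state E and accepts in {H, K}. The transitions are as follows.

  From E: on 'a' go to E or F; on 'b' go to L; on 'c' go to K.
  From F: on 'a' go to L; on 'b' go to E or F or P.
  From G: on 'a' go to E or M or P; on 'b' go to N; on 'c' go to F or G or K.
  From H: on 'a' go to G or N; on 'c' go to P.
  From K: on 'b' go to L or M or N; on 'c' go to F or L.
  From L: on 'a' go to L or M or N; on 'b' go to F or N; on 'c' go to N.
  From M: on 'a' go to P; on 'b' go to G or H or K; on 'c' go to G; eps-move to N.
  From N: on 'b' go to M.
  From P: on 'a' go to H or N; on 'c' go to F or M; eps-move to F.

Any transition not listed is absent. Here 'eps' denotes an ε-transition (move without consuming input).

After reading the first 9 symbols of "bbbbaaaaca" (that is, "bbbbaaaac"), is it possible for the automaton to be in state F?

Start in {E}.
Read 'b': E→{L}; now {L}.
Read 'b': L→{F, N}; now {F, N}.
Read 'b': F→{E, F, P}, N→{M}; union {E, F, M, P}; ε-closure = {E, F, M, N, P}.
Read 'b': E→{L}, F→{E, F, P}, M→{G, H, K}, N→{M}, P→∅; union {E, F, G, H, K, L, M, P}; ε-closure = {E, F, G, H, K, L, M, N, P}.
Read 'a': E→{E, F}, F→{L}, G→{E, M, P}, H→{G, N}, K→∅, L→{L, M, N}, M→{P}, N→∅, P→{H, N}; now {E, F, G, H, L, M, N, P}.
Read 'a': E→{E, F}, F→{L}, G→{E, M, P}, H→{G, N}, L→{L, M, N}, M→{P}, N→∅, P→{H, N}; now {E, F, G, H, L, M, N, P}.
Read 'a': E→{E, F}, F→{L}, G→{E, M, P}, H→{G, N}, L→{L, M, N}, M→{P}, N→∅, P→{H, N}; now {E, F, G, H, L, M, N, P}.
Read 'a': E→{E, F}, F→{L}, G→{E, M, P}, H→{G, N}, L→{L, M, N}, M→{P}, N→∅, P→{H, N}; now {E, F, G, H, L, M, N, P}.
Read 'c': E→{K}, F→∅, G→{F, G, K}, H→{P}, L→{N}, M→{G}, N→∅, P→{F, M}; now {F, G, K, M, N, P}.
State F is in {F, G, K, M, N, P}.

Yes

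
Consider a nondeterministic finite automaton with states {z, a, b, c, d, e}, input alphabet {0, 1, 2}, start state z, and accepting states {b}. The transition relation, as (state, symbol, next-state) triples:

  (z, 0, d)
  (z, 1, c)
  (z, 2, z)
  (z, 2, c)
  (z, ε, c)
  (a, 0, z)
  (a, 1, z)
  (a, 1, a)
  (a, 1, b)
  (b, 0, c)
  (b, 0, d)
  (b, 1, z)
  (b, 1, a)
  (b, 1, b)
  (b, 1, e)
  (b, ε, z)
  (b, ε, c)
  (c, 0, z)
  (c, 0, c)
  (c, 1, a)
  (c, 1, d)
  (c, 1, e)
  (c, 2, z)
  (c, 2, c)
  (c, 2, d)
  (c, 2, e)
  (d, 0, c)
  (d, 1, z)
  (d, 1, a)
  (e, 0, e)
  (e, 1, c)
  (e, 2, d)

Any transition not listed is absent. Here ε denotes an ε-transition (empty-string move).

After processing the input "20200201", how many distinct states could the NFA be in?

5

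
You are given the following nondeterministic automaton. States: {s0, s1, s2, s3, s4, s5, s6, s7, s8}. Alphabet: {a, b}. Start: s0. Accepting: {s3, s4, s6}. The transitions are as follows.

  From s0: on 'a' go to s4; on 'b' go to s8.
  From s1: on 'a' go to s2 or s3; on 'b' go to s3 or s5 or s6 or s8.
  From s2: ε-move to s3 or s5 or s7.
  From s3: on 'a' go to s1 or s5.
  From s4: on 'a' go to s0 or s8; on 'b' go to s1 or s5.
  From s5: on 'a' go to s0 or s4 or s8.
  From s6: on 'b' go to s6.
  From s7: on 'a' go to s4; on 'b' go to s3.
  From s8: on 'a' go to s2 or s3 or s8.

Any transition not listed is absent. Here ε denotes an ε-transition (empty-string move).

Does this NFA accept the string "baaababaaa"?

Start in {s0}.
Read 'b': {s0} → {s8}.
Read 'a': {s8} → {s2, s3, s5, s7, s8}.
Read 'a': {s2, s3, s5, s7, s8} → {s0, s1, s2, s3, s4, s5, s7, s8}.
Read 'a': {s0, s1, s2, s3, s4, s5, s7, s8} → {s0, s1, s2, s3, s4, s5, s7, s8}.
Read 'b': {s0, s1, s2, s3, s4, s5, s7, s8} → {s1, s3, s5, s6, s8}.
Read 'a': {s1, s3, s5, s6, s8} → {s0, s1, s2, s3, s4, s5, s7, s8}.
Read 'b': {s0, s1, s2, s3, s4, s5, s7, s8} → {s1, s3, s5, s6, s8}.
Read 'a': {s1, s3, s5, s6, s8} → {s0, s1, s2, s3, s4, s5, s7, s8}.
Read 'a': {s0, s1, s2, s3, s4, s5, s7, s8} → {s0, s1, s2, s3, s4, s5, s7, s8}.
Read 'a': {s0, s1, s2, s3, s4, s5, s7, s8} → {s0, s1, s2, s3, s4, s5, s7, s8}.
The final set {s0, s1, s2, s3, s4, s5, s7, s8} contains the accepting states s3, s4.

Yes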